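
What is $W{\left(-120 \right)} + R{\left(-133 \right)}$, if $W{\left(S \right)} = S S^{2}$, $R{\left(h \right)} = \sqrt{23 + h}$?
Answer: $-1728000 + i \sqrt{110} \approx -1.728 \cdot 10^{6} + 10.488 i$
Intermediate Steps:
$W{\left(S \right)} = S^{3}$
$W{\left(-120 \right)} + R{\left(-133 \right)} = \left(-120\right)^{3} + \sqrt{23 - 133} = -1728000 + \sqrt{-110} = -1728000 + i \sqrt{110}$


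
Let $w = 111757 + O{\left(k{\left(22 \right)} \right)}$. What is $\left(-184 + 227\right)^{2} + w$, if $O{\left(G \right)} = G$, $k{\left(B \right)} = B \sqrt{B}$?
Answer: $113606 + 22 \sqrt{22} \approx 1.1371 \cdot 10^{5}$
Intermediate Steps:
$k{\left(B \right)} = B^{\frac{3}{2}}$
$w = 111757 + 22 \sqrt{22}$ ($w = 111757 + 22^{\frac{3}{2}} = 111757 + 22 \sqrt{22} \approx 1.1186 \cdot 10^{5}$)
$\left(-184 + 227\right)^{2} + w = \left(-184 + 227\right)^{2} + \left(111757 + 22 \sqrt{22}\right) = 43^{2} + \left(111757 + 22 \sqrt{22}\right) = 1849 + \left(111757 + 22 \sqrt{22}\right) = 113606 + 22 \sqrt{22}$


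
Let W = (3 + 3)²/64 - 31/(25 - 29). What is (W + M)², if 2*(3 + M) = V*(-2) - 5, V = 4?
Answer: 361/256 ≈ 1.4102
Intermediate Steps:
W = 133/16 (W = 6²*(1/64) - 31/(-4) = 36*(1/64) - 31*(-¼) = 9/16 + 31/4 = 133/16 ≈ 8.3125)
M = -19/2 (M = -3 + (4*(-2) - 5)/2 = -3 + (-8 - 5)/2 = -3 + (½)*(-13) = -3 - 13/2 = -19/2 ≈ -9.5000)
(W + M)² = (133/16 - 19/2)² = (-19/16)² = 361/256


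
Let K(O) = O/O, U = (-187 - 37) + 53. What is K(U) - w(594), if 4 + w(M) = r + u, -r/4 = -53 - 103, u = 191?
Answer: -810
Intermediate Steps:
r = 624 (r = -4*(-53 - 103) = -4*(-156) = 624)
w(M) = 811 (w(M) = -4 + (624 + 191) = -4 + 815 = 811)
U = -171 (U = -224 + 53 = -171)
K(O) = 1
K(U) - w(594) = 1 - 1*811 = 1 - 811 = -810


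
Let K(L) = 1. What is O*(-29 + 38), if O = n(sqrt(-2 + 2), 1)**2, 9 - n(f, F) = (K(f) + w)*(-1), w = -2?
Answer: 576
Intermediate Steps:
n(f, F) = 8 (n(f, F) = 9 - (1 - 2)*(-1) = 9 - (-1)*(-1) = 9 - 1*1 = 9 - 1 = 8)
O = 64 (O = 8**2 = 64)
O*(-29 + 38) = 64*(-29 + 38) = 64*9 = 576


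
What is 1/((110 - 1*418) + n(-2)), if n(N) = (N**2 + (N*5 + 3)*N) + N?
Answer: -1/292 ≈ -0.0034247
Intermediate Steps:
n(N) = N + N**2 + N*(3 + 5*N) (n(N) = (N**2 + (5*N + 3)*N) + N = (N**2 + (3 + 5*N)*N) + N = (N**2 + N*(3 + 5*N)) + N = N + N**2 + N*(3 + 5*N))
1/((110 - 1*418) + n(-2)) = 1/((110 - 1*418) + 2*(-2)*(2 + 3*(-2))) = 1/((110 - 418) + 2*(-2)*(2 - 6)) = 1/(-308 + 2*(-2)*(-4)) = 1/(-308 + 16) = 1/(-292) = -1/292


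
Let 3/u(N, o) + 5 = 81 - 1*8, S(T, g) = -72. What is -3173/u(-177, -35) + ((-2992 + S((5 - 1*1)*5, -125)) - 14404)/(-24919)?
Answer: -5376570712/74757 ≈ -71921.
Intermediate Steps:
u(N, o) = 3/68 (u(N, o) = 3/(-5 + (81 - 1*8)) = 3/(-5 + (81 - 8)) = 3/(-5 + 73) = 3/68)
-3173/u(-177, -35) + ((-2992 + S((5 - 1*1)*5, -125)) - 14404)/(-24919) = -3173/3/68 + ((-2992 - 72) - 14404)/(-24919) = -3173*68/3 + (-3064 - 14404)*(-1/24919) = -215764/3 - 17468*(-1/24919) = -215764/3 + 17468/24919 = -5376570712/74757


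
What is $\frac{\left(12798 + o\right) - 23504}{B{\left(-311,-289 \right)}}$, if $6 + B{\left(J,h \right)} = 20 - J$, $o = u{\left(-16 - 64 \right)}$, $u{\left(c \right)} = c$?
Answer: $- \frac{10786}{325} \approx -33.188$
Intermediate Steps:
$o = -80$ ($o = -16 - 64 = -80$)
$B{\left(J,h \right)} = 14 - J$ ($B{\left(J,h \right)} = -6 - \left(-20 + J\right) = 14 - J$)
$\frac{\left(12798 + o\right) - 23504}{B{\left(-311,-289 \right)}} = \frac{\left(12798 - 80\right) - 23504}{14 - -311} = \frac{12718 - 23504}{14 + 311} = - \frac{10786}{325}$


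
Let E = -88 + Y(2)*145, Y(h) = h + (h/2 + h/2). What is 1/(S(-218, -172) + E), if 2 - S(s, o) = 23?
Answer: 1/471 ≈ 0.0021231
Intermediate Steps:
S(s, o) = -21 (S(s, o) = 2 - 1*23 = 2 - 23 = -21)
Y(h) = 2*h (Y(h) = h + (h*(½) + h*(½)) = h + (h/2 + h/2) = h + h = 2*h)
E = 492 (E = -88 + (2*2)*145 = -88 + 4*145 = -88 + 580 = 492)
1/(S(-218, -172) + E) = 1/(-21 + 492) = 1/471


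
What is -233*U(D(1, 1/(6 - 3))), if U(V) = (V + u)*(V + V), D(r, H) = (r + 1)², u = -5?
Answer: 1864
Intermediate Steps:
D(r, H) = (1 + r)²
U(V) = 2*V*(-5 + V) (U(V) = (V - 5)*(V + V) = (-5 + V)*(2*V) = 2*V*(-5 + V))
-233*U(D(1, 1/(6 - 3))) = -466*(1 + 1)²*(-5 + (1 + 1)²) = -466*2²*(-5 + 2²) = -466*4*(-5 + 4) = -466*4*(-1) = -233*(-8) = 1864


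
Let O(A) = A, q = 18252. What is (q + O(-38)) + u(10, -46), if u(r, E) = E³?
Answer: -79122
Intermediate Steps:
(q + O(-38)) + u(10, -46) = (18252 - 38) + (-46)³ = 18214 - 97336 = -79122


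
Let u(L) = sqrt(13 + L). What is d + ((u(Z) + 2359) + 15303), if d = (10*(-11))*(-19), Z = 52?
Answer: 19752 + sqrt(65) ≈ 19760.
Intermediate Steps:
d = 2090 (d = -110*(-19) = 2090)
d + ((u(Z) + 2359) + 15303) = 2090 + ((sqrt(13 + 52) + 2359) + 15303) = 2090 + ((sqrt(65) + 2359) + 15303) = 2090 + ((2359 + sqrt(65)) + 15303) = 2090 + (17662 + sqrt(65)) = 19752 + sqrt(65)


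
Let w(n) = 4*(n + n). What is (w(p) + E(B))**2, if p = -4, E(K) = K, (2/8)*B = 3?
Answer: 400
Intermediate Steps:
B = 12 (B = 4*3 = 12)
w(n) = 8*n (w(n) = 4*(2*n) = 8*n)
(w(p) + E(B))**2 = (8*(-4) + 12)**2 = (-32 + 12)**2 = (-20)**2 = 400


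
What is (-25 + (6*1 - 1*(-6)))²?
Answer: 169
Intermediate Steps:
(-25 + (6*1 - 1*(-6)))² = (-25 + (6 + 6))² = (-25 + 12)² = (-13)² = 169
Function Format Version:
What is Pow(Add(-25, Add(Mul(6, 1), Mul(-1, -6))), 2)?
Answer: 169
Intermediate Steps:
Pow(Add(-25, Add(Mul(6, 1), Mul(-1, -6))), 2) = Pow(Add(-25, Add(6, 6)), 2) = Pow(Add(-25, 12), 2) = Pow(-13, 2) = 169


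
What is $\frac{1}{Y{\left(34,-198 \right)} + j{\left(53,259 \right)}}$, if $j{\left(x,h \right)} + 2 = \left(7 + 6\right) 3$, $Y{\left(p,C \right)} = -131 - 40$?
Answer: $- \frac{1}{134} \approx -0.0074627$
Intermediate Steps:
$Y{\left(p,C \right)} = -171$
$j{\left(x,h \right)} = 37$ ($j{\left(x,h \right)} = -2 + \left(7 + 6\right) 3 = -2 + 13 \cdot 3 = -2 + 39 = 37$)
$\frac{1}{Y{\left(34,-198 \right)} + j{\left(53,259 \right)}} = \frac{1}{-171 + 37} = \frac{1}{-134} = - \frac{1}{134}$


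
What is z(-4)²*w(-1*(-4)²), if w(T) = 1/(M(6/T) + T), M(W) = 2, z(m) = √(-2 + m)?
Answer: 3/7 ≈ 0.42857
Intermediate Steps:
w(T) = 1/(2 + T)
z(-4)²*w(-1*(-4)²) = (√(-2 - 4))²/(2 - 1*(-4)²) = (√(-6))²/(2 - 1*16) = (I*√6)²/(2 - 16) = -6/(-14) = -6*(-1/14) = 3/7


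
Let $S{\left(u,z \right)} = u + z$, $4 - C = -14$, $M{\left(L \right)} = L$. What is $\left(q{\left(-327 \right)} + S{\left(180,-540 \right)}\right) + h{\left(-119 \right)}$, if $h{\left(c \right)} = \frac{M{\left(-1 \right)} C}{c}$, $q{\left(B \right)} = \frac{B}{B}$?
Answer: $- \frac{42703}{119} \approx -358.85$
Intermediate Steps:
$q{\left(B \right)} = 1$
$C = 18$ ($C = 4 - -14 = 4 + 14 = 18$)
$h{\left(c \right)} = - \frac{18}{c}$ ($h{\left(c \right)} = \frac{\left(-1\right) 18}{c} = - \frac{18}{c}$)
$\left(q{\left(-327 \right)} + S{\left(180,-540 \right)}\right) + h{\left(-119 \right)} = \left(1 + \left(180 - 540\right)\right) - \frac{18}{-119} = \left(1 - 360\right) - - \frac{18}{119} = -359 + \frac{18}{119} = - \frac{42703}{119}$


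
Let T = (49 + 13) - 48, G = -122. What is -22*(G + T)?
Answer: 2376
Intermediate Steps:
T = 14 (T = 62 - 48 = 14)
-22*(G + T) = -22*(-122 + 14) = -22*(-108) = 2376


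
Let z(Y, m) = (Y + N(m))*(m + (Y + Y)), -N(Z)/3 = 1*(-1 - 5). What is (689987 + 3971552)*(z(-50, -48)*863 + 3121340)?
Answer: 33602741173812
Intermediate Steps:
N(Z) = 18 (N(Z) = -3*(-1 - 5) = -3*(-6) = 18)
z(Y, m) = (18 + Y)*(m + 2*Y) (z(Y, m) = (Y + 18)*(m + (Y + Y)) = (18 + Y)*(m + 2*Y))
(689987 + 3971552)*(z(-50, -48)*863 + 3121340) = (689987 + 3971552)*((2*(-50)² + 18*(-48) + 36*(-50) - 50*(-48))*863 + 3121340) = 4661539*((2*2500 - 864 - 1800 + 2400)*863 + 3121340) = 4661539*((5000 - 864 - 1800 + 2400)*863 + 3121340) = 4661539*(4736*863 + 3121340) = 4661539*(4087168 + 3121340) = 4661539*7208508 = 33602741173812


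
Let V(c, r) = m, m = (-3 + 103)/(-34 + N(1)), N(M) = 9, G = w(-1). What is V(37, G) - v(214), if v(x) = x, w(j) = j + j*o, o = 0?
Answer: -218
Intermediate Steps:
w(j) = j (w(j) = j + j*0 = j + 0 = j)
G = -1
m = -4 (m = (-3 + 103)/(-34 + 9) = 100/(-25) = 100*(-1/25) = -4)
V(c, r) = -4
V(37, G) - v(214) = -4 - 1*214 = -4 - 214 = -218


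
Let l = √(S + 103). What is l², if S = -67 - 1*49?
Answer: -13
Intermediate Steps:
S = -116 (S = -67 - 49 = -116)
l = I*√13 (l = √(-116 + 103) = √(-13) = I*√13 ≈ 3.6056*I)
l² = (I*√13)² = -13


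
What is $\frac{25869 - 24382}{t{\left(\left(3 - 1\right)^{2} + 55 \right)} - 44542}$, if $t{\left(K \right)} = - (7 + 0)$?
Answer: $- \frac{1487}{44549} \approx -0.033379$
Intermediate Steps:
$t{\left(K \right)} = -7$ ($t{\left(K \right)} = \left(-1\right) 7 = -7$)
$\frac{25869 - 24382}{t{\left(\left(3 - 1\right)^{2} + 55 \right)} - 44542} = \frac{25869 - 24382}{-7 - 44542} = \frac{1487}{-44549} = 1487 \left(- \frac{1}{44549}\right) = - \frac{1487}{44549}$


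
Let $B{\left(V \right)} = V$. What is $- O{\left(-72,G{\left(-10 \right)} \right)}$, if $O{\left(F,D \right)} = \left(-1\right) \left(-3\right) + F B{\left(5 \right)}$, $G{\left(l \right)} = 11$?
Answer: $357$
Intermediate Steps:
$O{\left(F,D \right)} = 3 + 5 F$ ($O{\left(F,D \right)} = \left(-1\right) \left(-3\right) + F 5 = 3 + 5 F$)
$- O{\left(-72,G{\left(-10 \right)} \right)} = - (3 + 5 \left(-72\right)) = - (3 - 360) = \left(-1\right) \left(-357\right) = 357$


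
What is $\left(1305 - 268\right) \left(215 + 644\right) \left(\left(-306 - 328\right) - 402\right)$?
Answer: $-922851188$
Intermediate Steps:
$\left(1305 - 268\right) \left(215 + 644\right) \left(\left(-306 - 328\right) - 402\right) = 1037 \cdot 859 \left(\left(-306 - 328\right) - 402\right) = 1037 \cdot 859 \left(-634 - 402\right) = 1037 \cdot 859 \left(-1036\right) = 1037 \left(-889924\right) = -922851188$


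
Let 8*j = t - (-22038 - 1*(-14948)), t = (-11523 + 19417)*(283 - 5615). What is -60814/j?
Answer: 243256/21041859 ≈ 0.011561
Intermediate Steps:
t = -42090808 (t = 7894*(-5332) = -42090808)
j = -21041859/4 (j = (-42090808 - (-22038 - 1*(-14948)))/8 = (-42090808 - (-22038 + 14948))/8 = (-42090808 - 1*(-7090))/8 = (-42090808 + 7090)/8 = (⅛)*(-42083718) = -21041859/4 ≈ -5.2605e+6)
-60814/j = -60814/(-21041859/4) = -60814*(-4/21041859) = 243256/21041859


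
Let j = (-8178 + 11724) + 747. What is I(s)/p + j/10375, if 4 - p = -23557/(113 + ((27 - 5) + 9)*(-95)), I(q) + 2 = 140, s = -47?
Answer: -4002216903/126875875 ≈ -31.544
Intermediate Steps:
I(q) = 138 (I(q) = -2 + 140 = 138)
j = 4293 (j = 3546 + 747 = 4293)
p = -12229/2832 (p = 4 - (-23557)/(113 + ((27 - 5) + 9)*(-95)) = 4 - (-23557)/(113 + (22 + 9)*(-95)) = 4 - (-23557)/(113 + 31*(-95)) = 4 - (-23557)/(113 - 2945) = 4 - (-23557)/(-2832) = 4 - (-23557)*(-1)/2832 = 4 - 1*23557/2832 = 4 - 23557/2832 = -12229/2832 ≈ -4.3181)
I(s)/p + j/10375 = 138/(-12229/2832) + 4293/10375 = 138*(-2832/12229) + 4293*(1/10375) = -390816/12229 + 4293/10375 = -4002216903/126875875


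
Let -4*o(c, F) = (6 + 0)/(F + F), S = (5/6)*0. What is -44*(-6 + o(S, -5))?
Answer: 1287/5 ≈ 257.40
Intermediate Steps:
S = 0 (S = (5*(1/6))*0 = (5/6)*0 = 0)
o(c, F) = -3/(4*F) (o(c, F) = -(6 + 0)/(4*(F + F)) = -3/(2*(2*F)) = -3*1/(2*F)/2 = -3/(4*F))
-44*(-6 + o(S, -5)) = -44*(-6 - 3/4/(-5)) = -44*(-6 - 3/4*(-1/5)) = -44*(-6 + 3/20) = -44*(-117/20) = 1287/5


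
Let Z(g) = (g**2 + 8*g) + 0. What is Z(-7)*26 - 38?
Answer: -220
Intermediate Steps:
Z(g) = g**2 + 8*g
Z(-7)*26 - 38 = -7*(8 - 7)*26 - 38 = -7*1*26 - 38 = -7*26 - 38 = -182 - 38 = -220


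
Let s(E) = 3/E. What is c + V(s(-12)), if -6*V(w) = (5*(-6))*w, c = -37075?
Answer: -148305/4 ≈ -37076.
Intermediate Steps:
V(w) = 5*w (V(w) = -5*(-6)*w/6 = -(-5)*w = 5*w)
c + V(s(-12)) = -37075 + 5*(3/(-12)) = -37075 + 5*(3*(-1/12)) = -37075 + 5*(-¼) = -37075 - 5/4 = -148305/4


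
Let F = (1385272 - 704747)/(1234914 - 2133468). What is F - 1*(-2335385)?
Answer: 2098468852765/898554 ≈ 2.3354e+6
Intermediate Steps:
F = -680525/898554 (F = 680525/(-898554) = 680525*(-1/898554) = -680525/898554 ≈ -0.75736)
F - 1*(-2335385) = -680525/898554 - 1*(-2335385) = -680525/898554 + 2335385 = 2098468852765/898554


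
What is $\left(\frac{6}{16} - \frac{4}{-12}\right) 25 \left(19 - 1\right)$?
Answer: $\frac{1275}{4} \approx 318.75$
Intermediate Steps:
$\left(\frac{6}{16} - \frac{4}{-12}\right) 25 \left(19 - 1\right) = \left(6 \cdot \frac{1}{16} - - \frac{1}{3}\right) 25 \left(19 + \left(-5 + 4\right)\right) = \left(\frac{3}{8} + \frac{1}{3}\right) 25 \left(19 - 1\right) = \frac{17 \cdot 25 \cdot 18}{24} = \frac{17}{24} \cdot 450 = \frac{1275}{4}$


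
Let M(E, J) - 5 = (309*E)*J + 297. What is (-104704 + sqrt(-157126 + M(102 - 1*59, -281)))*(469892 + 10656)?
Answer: -50315297792 + 480548*I*sqrt(3890471) ≈ -5.0315e+10 + 9.4785e+8*I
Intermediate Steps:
M(E, J) = 302 + 309*E*J (M(E, J) = 5 + ((309*E)*J + 297) = 5 + (309*E*J + 297) = 5 + (297 + 309*E*J) = 302 + 309*E*J)
(-104704 + sqrt(-157126 + M(102 - 1*59, -281)))*(469892 + 10656) = (-104704 + sqrt(-157126 + (302 + 309*(102 - 1*59)*(-281))))*(469892 + 10656) = (-104704 + sqrt(-157126 + (302 + 309*(102 - 59)*(-281))))*480548 = (-104704 + sqrt(-157126 + (302 + 309*43*(-281))))*480548 = (-104704 + sqrt(-157126 + (302 - 3733647)))*480548 = (-104704 + sqrt(-157126 - 3733345))*480548 = (-104704 + sqrt(-3890471))*480548 = (-104704 + I*sqrt(3890471))*480548 = -50315297792 + 480548*I*sqrt(3890471)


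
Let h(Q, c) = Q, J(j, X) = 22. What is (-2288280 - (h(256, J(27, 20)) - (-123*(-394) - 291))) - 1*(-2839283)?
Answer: 598918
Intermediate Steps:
(-2288280 - (h(256, J(27, 20)) - (-123*(-394) - 291))) - 1*(-2839283) = (-2288280 - (256 - (-123*(-394) - 291))) - 1*(-2839283) = (-2288280 - (256 - (48462 - 291))) + 2839283 = (-2288280 - (256 - 1*48171)) + 2839283 = (-2288280 - (256 - 48171)) + 2839283 = (-2288280 - 1*(-47915)) + 2839283 = (-2288280 + 47915) + 2839283 = -2240365 + 2839283 = 598918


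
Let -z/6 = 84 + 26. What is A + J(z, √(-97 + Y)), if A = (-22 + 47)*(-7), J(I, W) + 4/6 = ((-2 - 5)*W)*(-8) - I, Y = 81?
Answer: 1453/3 + 224*I ≈ 484.33 + 224.0*I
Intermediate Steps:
z = -660 (z = -6*(84 + 26) = -6*110 = -660)
J(I, W) = -⅔ - I + 56*W (J(I, W) = -⅔ + (((-2 - 5)*W)*(-8) - I) = -⅔ + (-7*W*(-8) - I) = -⅔ + (56*W - I) = -⅔ + (-I + 56*W) = -⅔ - I + 56*W)
A = -175 (A = 25*(-7) = -175)
A + J(z, √(-97 + Y)) = -175 + (-⅔ - 1*(-660) + 56*√(-97 + 81)) = -175 + (-⅔ + 660 + 56*√(-16)) = -175 + (-⅔ + 660 + 56*(4*I)) = -175 + (-⅔ + 660 + 224*I) = -175 + (1978/3 + 224*I) = 1453/3 + 224*I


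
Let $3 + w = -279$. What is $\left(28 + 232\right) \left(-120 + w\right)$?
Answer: $-104520$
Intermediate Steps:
$w = -282$ ($w = -3 - 279 = -282$)
$\left(28 + 232\right) \left(-120 + w\right) = \left(28 + 232\right) \left(-120 - 282\right) = 260 \left(-402\right) = -104520$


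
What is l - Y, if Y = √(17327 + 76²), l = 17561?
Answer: 17561 - 3*√2567 ≈ 17409.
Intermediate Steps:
Y = 3*√2567 (Y = √(17327 + 5776) = √23103 = 3*√2567 ≈ 152.00)
l - Y = 17561 - 3*√2567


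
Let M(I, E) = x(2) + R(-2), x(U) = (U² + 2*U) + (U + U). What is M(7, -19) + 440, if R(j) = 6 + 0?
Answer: 458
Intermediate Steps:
R(j) = 6
x(U) = U² + 4*U (x(U) = (U² + 2*U) + 2*U = U² + 4*U)
M(I, E) = 18 (M(I, E) = 2*(4 + 2) + 6 = 2*6 + 6 = 12 + 6 = 18)
M(7, -19) + 440 = 18 + 440 = 458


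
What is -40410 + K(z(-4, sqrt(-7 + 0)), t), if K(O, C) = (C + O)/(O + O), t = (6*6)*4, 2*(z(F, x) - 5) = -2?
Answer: -80783/2 ≈ -40392.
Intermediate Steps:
z(F, x) = 4 (z(F, x) = 5 + (1/2)*(-2) = 5 - 1 = 4)
t = 144 (t = 36*4 = 144)
K(O, C) = (C + O)/(2*O) (K(O, C) = (C + O)/((2*O)) = (C + O)*(1/(2*O)) = (C + O)/(2*O))
-40410 + K(z(-4, sqrt(-7 + 0)), t) = -40410 + (1/2)*(144 + 4)/4 = -40410 + (1/2)*(1/4)*148 = -40410 + 37/2 = -80783/2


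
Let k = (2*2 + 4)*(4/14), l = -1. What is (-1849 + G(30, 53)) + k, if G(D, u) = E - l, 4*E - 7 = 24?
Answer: -51463/28 ≈ -1838.0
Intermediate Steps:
E = 31/4 (E = 7/4 + (1/4)*24 = 7/4 + 6 = 31/4 ≈ 7.7500)
G(D, u) = 35/4 (G(D, u) = 31/4 - 1*(-1) = 31/4 + 1 = 35/4)
k = 16/7 (k = (4 + 4)*(4*(1/14)) = 8*(2/7) = 16/7 ≈ 2.2857)
(-1849 + G(30, 53)) + k = (-1849 + 35/4) + 16/7 = -7361/4 + 16/7 = -51463/28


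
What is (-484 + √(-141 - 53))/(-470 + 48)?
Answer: 242/211 - I*√194/422 ≈ 1.1469 - 0.033006*I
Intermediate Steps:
(-484 + √(-141 - 53))/(-470 + 48) = (-484 + √(-194))/(-422) = (-484 + I*√194)*(-1/422) = 242/211 - I*√194/422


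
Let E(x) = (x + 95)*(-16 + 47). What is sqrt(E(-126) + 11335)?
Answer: sqrt(10374) ≈ 101.85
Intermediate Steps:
E(x) = 2945 + 31*x (E(x) = (95 + x)*31 = 2945 + 31*x)
sqrt(E(-126) + 11335) = sqrt((2945 + 31*(-126)) + 11335) = sqrt((2945 - 3906) + 11335) = sqrt(-961 + 11335) = sqrt(10374)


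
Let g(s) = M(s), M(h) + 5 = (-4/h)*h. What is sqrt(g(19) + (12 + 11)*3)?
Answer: 2*sqrt(15) ≈ 7.7460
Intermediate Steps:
M(h) = -9 (M(h) = -5 + (-4/h)*h = -5 - 4 = -9)
g(s) = -9
sqrt(g(19) + (12 + 11)*3) = sqrt(-9 + (12 + 11)*3) = sqrt(-9 + 23*3) = sqrt(-9 + 69) = sqrt(60) = 2*sqrt(15)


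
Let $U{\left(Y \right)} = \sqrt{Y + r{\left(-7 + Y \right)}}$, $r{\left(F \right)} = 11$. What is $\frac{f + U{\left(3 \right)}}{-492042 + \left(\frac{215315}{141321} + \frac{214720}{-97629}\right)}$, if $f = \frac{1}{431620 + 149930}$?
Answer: $- \frac{1533003101}{438664879270937015850} - \frac{1533003101 \sqrt{14}}{754302947761907} \approx -7.6043 \cdot 10^{-6}$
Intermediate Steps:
$f = \frac{1}{581550} \approx 1.7195 \cdot 10^{-6}$
$U{\left(Y \right)} = \sqrt{11 + Y}$ ($U{\left(Y \right)} = \sqrt{Y + 11} = \sqrt{11 + Y}$)
$\frac{f + U{\left(3 \right)}}{-492042 + \left(\frac{215315}{141321} + \frac{214720}{-97629}\right)} = \frac{\frac{1}{581550} + \sqrt{11 + 3}}{-492042 + \left(\frac{215315}{141321} + \frac{214720}{-97629}\right)} = \frac{\frac{1}{581550} + \sqrt{14}}{-492042 + \left(215315 \cdot \frac{1}{141321} + 214720 \left(- \frac{1}{97629}\right)\right)} = \frac{\frac{1}{581550} + \sqrt{14}}{-492042 + \left(\frac{215315}{141321} - \frac{214720}{97629}\right)} = \frac{\frac{1}{581550} + \sqrt{14}}{-492042 - \frac{1035939665}{1533003101}} = \frac{\frac{1}{581550} + \sqrt{14}}{- \frac{754302947761907}{1533003101}} = \left(\frac{1}{581550} + \sqrt{14}\right) \left(- \frac{1533003101}{754302947761907}\right) = - \frac{1533003101}{438664879270937015850} - \frac{1533003101 \sqrt{14}}{754302947761907}$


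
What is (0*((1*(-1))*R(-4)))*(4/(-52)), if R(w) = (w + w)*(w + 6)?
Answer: 0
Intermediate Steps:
R(w) = 2*w*(6 + w) (R(w) = (2*w)*(6 + w) = 2*w*(6 + w))
(0*((1*(-1))*R(-4)))*(4/(-52)) = (0*((1*(-1))*(2*(-4)*(6 - 4))))*(4/(-52)) = (0*(-2*(-4)*2))*(4*(-1/52)) = (0*(-1*(-16)))*(-1/13) = (0*16)*(-1/13) = 0*(-1/13) = 0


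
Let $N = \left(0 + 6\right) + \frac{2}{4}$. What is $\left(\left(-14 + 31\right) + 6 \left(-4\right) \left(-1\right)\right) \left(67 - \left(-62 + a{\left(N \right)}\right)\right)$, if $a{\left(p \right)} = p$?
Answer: $\frac{10045}{2} \approx 5022.5$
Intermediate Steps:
$N = \frac{13}{2}$ ($N = 6 + 2 \cdot \frac{1}{4} = 6 + \frac{1}{2} = \frac{13}{2} \approx 6.5$)
$\left(\left(-14 + 31\right) + 6 \left(-4\right) \left(-1\right)\right) \left(67 - \left(-62 + a{\left(N \right)}\right)\right) = \left(\left(-14 + 31\right) + 6 \left(-4\right) \left(-1\right)\right) \left(67 + \left(62 - \frac{13}{2}\right)\right) = \left(17 - -24\right) \left(67 + \left(62 - \frac{13}{2}\right)\right) = \left(17 + 24\right) \left(67 + \frac{111}{2}\right) = 41 \cdot \frac{245}{2} = \frac{10045}{2}$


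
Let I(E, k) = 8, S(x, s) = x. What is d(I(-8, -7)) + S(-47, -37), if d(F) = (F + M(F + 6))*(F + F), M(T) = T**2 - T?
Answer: 2993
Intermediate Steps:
d(F) = 2*F*(F + (5 + F)*(6 + F)) (d(F) = (F + (F + 6)*(-1 + (F + 6)))*(F + F) = (F + (6 + F)*(-1 + (6 + F)))*(2*F) = (F + (6 + F)*(5 + F))*(2*F) = (F + (5 + F)*(6 + F))*(2*F) = 2*F*(F + (5 + F)*(6 + F)))
d(I(-8, -7)) + S(-47, -37) = 2*8*(8 + (5 + 8)*(6 + 8)) - 47 = 2*8*(8 + 13*14) - 47 = 2*8*(8 + 182) - 47 = 2*8*190 - 47 = 3040 - 47 = 2993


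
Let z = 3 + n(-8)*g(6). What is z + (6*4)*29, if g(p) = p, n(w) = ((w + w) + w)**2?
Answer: 4155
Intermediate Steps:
n(w) = 9*w**2 (n(w) = (2*w + w)**2 = (3*w)**2 = 9*w**2)
z = 3459 (z = 3 + (9*(-8)**2)*6 = 3 + (9*64)*6 = 3 + 576*6 = 3 + 3456 = 3459)
z + (6*4)*29 = 3459 + (6*4)*29 = 3459 + 24*29 = 3459 + 696 = 4155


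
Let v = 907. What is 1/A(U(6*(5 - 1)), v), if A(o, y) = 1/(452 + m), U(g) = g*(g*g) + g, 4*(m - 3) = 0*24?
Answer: 455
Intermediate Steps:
m = 3 (m = 3 + (0*24)/4 = 3 + (¼)*0 = 3 + 0 = 3)
U(g) = g + g³ (U(g) = g*g² + g = g³ + g = g + g³)
A(o, y) = 1/455 (A(o, y) = 1/(452 + 3) = 1/455)
1/A(U(6*(5 - 1)), v) = 1/(1/455) = 455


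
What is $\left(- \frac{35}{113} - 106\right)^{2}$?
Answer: $\frac{144312169}{12769} \approx 11302.0$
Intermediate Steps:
$\left(- \frac{35}{113} - 106\right)^{2} = \left(- \frac{12013}{113}\right)^{2} = \frac{144312169}{12769}$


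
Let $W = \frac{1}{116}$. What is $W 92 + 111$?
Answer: $\frac{3242}{29} \approx 111.79$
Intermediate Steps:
$W = \frac{1}{116} \approx 0.0086207$
$W 92 + 111 = \frac{1}{116} \cdot 92 + 111 = \frac{23}{29} + 111 = \frac{3242}{29}$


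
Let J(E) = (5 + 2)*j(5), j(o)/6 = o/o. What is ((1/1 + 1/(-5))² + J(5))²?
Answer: 1136356/625 ≈ 1818.2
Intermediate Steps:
j(o) = 6 (j(o) = 6*(o/o) = 6*1 = 6)
J(E) = 42 (J(E) = (5 + 2)*6 = 7*6 = 42)
((1/1 + 1/(-5))² + J(5))² = ((1/1 + 1/(-5))² + 42)² = ((1*1 + 1*(-⅕))² + 42)² = ((1 - ⅕)² + 42)² = ((⅘)² + 42)² = (16/25 + 42)² = (1066/25)² = 1136356/625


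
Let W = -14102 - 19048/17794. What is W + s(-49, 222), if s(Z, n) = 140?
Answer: -124229438/8897 ≈ -13963.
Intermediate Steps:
W = -125475018/8897 (W = -14102 - 19048*1/17794 = -14102 - 9524/8897 = -125475018/8897 ≈ -14103.)
W + s(-49, 222) = -125475018/8897 + 140 = -124229438/8897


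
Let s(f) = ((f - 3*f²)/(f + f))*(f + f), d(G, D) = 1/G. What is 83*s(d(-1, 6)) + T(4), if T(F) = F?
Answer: -328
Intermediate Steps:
s(f) = f - 3*f² (s(f) = ((f - 3*f²)/((2*f)))*(2*f) = ((f - 3*f²)*(1/(2*f)))*(2*f) = ((f - 3*f²)/(2*f))*(2*f) = f - 3*f²)
83*s(d(-1, 6)) + T(4) = 83*((1 - 3/(-1))/(-1)) + 4 = 83*(-(1 - 3*(-1))) + 4 = 83*(-(1 + 3)) + 4 = 83*(-1*4) + 4 = 83*(-4) + 4 = -332 + 4 = -328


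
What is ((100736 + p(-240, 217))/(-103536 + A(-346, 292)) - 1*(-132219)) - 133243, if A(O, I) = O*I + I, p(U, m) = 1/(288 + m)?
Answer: -35228692267/34386460 ≈ -1024.5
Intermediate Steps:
A(O, I) = I + I*O (A(O, I) = I*O + I = I + I*O)
((100736 + p(-240, 217))/(-103536 + A(-346, 292)) - 1*(-132219)) - 133243 = ((100736 + 1/(288 + 217))/(-103536 + 292*(1 - 346)) - 1*(-132219)) - 133243 = ((100736 + 1/505)/(-103536 + 292*(-345)) + 132219) - 133243 = ((100736 + 1/505)/(-103536 - 100740) + 132219) - 133243 = ((50871681/505)/(-204276) + 132219) - 133243 = ((50871681/505)*(-1/204276) + 132219) - 133243 = (-16957227/34386460 + 132219) - 133243 = 4546526397513/34386460 - 133243 = -35228692267/34386460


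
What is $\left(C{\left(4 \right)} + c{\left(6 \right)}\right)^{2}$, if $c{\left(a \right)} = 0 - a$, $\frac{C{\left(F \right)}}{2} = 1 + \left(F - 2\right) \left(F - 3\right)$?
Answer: $0$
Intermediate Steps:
$C{\left(F \right)} = 2 + 2 \left(-3 + F\right) \left(-2 + F\right)$ ($C{\left(F \right)} = 2 \left(1 + \left(F - 2\right) \left(F - 3\right)\right) = 2 \left(1 + \left(-2 + F\right) \left(-3 + F\right)\right) = 2 \left(1 + \left(-3 + F\right) \left(-2 + F\right)\right) = 2 + 2 \left(-3 + F\right) \left(-2 + F\right)$)
$c{\left(a \right)} = - a$
$\left(C{\left(4 \right)} + c{\left(6 \right)}\right)^{2} = \left(\left(14 - 40 + 2 \cdot 4^{2}\right) - 6\right)^{2} = \left(\left(14 - 40 + 2 \cdot 16\right) - 6\right)^{2} = \left(\left(14 - 40 + 32\right) - 6\right)^{2} = \left(6 - 6\right)^{2} = 0^{2} = 0$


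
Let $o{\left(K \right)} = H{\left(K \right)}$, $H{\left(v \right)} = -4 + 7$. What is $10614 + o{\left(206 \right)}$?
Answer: $10617$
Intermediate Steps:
$H{\left(v \right)} = 3$
$o{\left(K \right)} = 3$
$10614 + o{\left(206 \right)} = 10614 + 3 = 10617$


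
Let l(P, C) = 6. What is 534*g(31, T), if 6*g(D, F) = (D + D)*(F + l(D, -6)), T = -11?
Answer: -27590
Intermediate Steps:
g(D, F) = D*(6 + F)/3 (g(D, F) = ((D + D)*(F + 6))/6 = ((2*D)*(6 + F))/6 = (2*D*(6 + F))/6 = D*(6 + F)/3)
534*g(31, T) = 534*((1/3)*31*(6 - 11)) = 534*((1/3)*31*(-5)) = 534*(-155/3) = -27590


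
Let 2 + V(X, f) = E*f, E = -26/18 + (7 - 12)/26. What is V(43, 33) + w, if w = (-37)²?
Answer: 102413/78 ≈ 1313.0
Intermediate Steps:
E = -383/234 (E = -26*1/18 - 5*1/26 = -13/9 - 5/26 = -383/234 ≈ -1.6368)
w = 1369
V(X, f) = -2 - 383*f/234
V(43, 33) + w = (-2 - 383/234*33) + 1369 = (-2 - 4213/78) + 1369 = -4369/78 + 1369 = 102413/78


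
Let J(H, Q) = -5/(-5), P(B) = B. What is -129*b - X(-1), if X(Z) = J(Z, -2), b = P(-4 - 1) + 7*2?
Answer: -1162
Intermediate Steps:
J(H, Q) = 1 (J(H, Q) = -5*(-⅕) = 1)
b = 9 (b = (-4 - 1) + 7*2 = -5 + 14 = 9)
X(Z) = 1
-129*b - X(-1) = -129*9 - 1*1 = -1161 - 1 = -1162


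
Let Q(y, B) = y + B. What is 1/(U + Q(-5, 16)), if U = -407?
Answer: -1/396 ≈ -0.0025253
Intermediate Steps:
Q(y, B) = B + y
1/(U + Q(-5, 16)) = 1/(-407 + (16 - 5)) = 1/(-407 + 11) = 1/(-396) = -1/396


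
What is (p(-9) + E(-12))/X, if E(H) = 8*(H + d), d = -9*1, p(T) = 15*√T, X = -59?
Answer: 168/59 - 45*I/59 ≈ 2.8475 - 0.76271*I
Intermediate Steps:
d = -9
E(H) = -72 + 8*H (E(H) = 8*(H - 9) = 8*(-9 + H) = -72 + 8*H)
(p(-9) + E(-12))/X = (15*√(-9) + (-72 + 8*(-12)))/(-59) = (15*(3*I) + (-72 - 96))*(-1/59) = (45*I - 168)*(-1/59) = (-168 + 45*I)*(-1/59) = 168/59 - 45*I/59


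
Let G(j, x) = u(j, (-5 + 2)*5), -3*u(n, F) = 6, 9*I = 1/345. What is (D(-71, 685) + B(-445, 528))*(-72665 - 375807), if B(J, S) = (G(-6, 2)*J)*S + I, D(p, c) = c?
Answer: -655320079512272/3105 ≈ -2.1105e+11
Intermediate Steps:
I = 1/3105 (I = (1/9)/345 = (1/9)*(1/345) = 1/3105 ≈ 0.00032206)
u(n, F) = -2 (u(n, F) = -1/3*6 = -2)
G(j, x) = -2
B(J, S) = 1/3105 - 2*J*S (B(J, S) = (-2*J)*S + 1/3105 = -2*J*S + 1/3105 = 1/3105 - 2*J*S)
(D(-71, 685) + B(-445, 528))*(-72665 - 375807) = (685 + (1/3105 - 2*(-445)*528))*(-72665 - 375807) = (685 + (1/3105 + 469920))*(-448472) = (685 + 1459101601/3105)*(-448472) = (1461228526/3105)*(-448472) = -655320079512272/3105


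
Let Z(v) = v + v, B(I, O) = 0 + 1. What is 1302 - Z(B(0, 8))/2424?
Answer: 1578023/1212 ≈ 1302.0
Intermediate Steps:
B(I, O) = 1
Z(v) = 2*v
1302 - Z(B(0, 8))/2424 = 1302 - 2*1/2424 = 1302 - 2/2424 = 1302 - 1*1/1212 = 1302 - 1/1212 = 1578023/1212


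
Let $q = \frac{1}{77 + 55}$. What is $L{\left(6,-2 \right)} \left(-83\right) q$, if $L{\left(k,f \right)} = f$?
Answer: $\frac{83}{66} \approx 1.2576$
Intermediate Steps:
$q = \frac{1}{132} \approx 0.0075758$
$L{\left(6,-2 \right)} \left(-83\right) q = \left(-2\right) \left(-83\right) \frac{1}{132} = 166 \cdot \frac{1}{132} = \frac{83}{66}$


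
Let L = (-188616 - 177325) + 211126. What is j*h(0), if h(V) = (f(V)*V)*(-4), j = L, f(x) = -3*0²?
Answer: 0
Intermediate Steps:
f(x) = 0 (f(x) = -3*0 = 0)
L = -154815 (L = -365941 + 211126 = -154815)
j = -154815
h(V) = 0 (h(V) = (0*V)*(-4) = 0*(-4) = 0)
j*h(0) = -154815*0 = 0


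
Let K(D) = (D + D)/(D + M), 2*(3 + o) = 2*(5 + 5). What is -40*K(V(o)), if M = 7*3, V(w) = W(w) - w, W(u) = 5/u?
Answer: 3520/103 ≈ 34.175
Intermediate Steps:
o = 7 (o = -3 + (2*(5 + 5))/2 = -3 + (2*10)/2 = -3 + (1/2)*20 = -3 + 10 = 7)
V(w) = -w + 5/w (V(w) = 5/w - w = -w + 5/w)
M = 21
K(D) = 2*D/(21 + D) (K(D) = (D + D)/(D + 21) = (2*D)/(21 + D) = 2*D/(21 + D))
-40*K(V(o)) = -80*(-1*7 + 5/7)/(21 + (-1*7 + 5/7)) = -80*(-7 + 5*(1/7))/(21 + (-7 + 5*(1/7))) = -80*(-7 + 5/7)/(21 + (-7 + 5/7)) = -80*(-44)/(7*(21 - 44/7)) = -80*(-44)/(7*103/7) = -80*(-44)*7/(7*103) = -40*(-88/103) = 3520/103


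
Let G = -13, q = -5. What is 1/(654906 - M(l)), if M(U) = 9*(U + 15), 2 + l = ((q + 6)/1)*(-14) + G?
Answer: 1/655032 ≈ 1.5266e-6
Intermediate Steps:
l = -29 (l = -2 + (((-5 + 6)/1)*(-14) - 13) = -2 + ((1*1)*(-14) - 13) = -2 + (1*(-14) - 13) = -2 + (-14 - 13) = -2 - 27 = -29)
M(U) = 135 + 9*U (M(U) = 9*(15 + U) = 135 + 9*U)
1/(654906 - M(l)) = 1/(654906 - (135 + 9*(-29))) = 1/(654906 - (135 - 261)) = 1/(654906 - 1*(-126)) = 1/(654906 + 126) = 1/655032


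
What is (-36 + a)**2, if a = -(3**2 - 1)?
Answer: 1936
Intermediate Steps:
a = -8 (a = -(9 - 1) = -1*8 = -8)
(-36 + a)**2 = (-36 - 8)**2 = (-44)**2 = 1936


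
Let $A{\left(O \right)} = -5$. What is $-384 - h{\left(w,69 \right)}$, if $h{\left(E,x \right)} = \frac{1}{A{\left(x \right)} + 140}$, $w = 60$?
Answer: $- \frac{51841}{135} \approx -384.01$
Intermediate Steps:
$h{\left(E,x \right)} = \frac{1}{135}$ ($h{\left(E,x \right)} = \frac{1}{-5 + 140} = \frac{1}{135}$)
$-384 - h{\left(w,69 \right)} = -384 - \frac{1}{135} = - \frac{51841}{135}$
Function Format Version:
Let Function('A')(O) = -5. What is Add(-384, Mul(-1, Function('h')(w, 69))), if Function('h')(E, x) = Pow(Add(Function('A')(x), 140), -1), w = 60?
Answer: Rational(-51841, 135) ≈ -384.01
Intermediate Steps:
Function('h')(E, x) = Rational(1, 135) (Function('h')(E, x) = Pow(Add(-5, 140), -1) = Pow(135, -1) = Rational(1, 135))
Add(-384, Mul(-1, Function('h')(w, 69))) = Add(-384, Mul(-1, Rational(1, 135))) = Add(-384, Rational(-1, 135)) = Rational(-51841, 135)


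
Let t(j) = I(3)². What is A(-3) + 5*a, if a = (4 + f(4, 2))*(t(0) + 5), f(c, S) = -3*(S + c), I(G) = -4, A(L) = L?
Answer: -1473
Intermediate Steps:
t(j) = 16 (t(j) = (-4)² = 16)
f(c, S) = -3*S - 3*c
a = -294 (a = (4 + (-3*2 - 3*4))*(16 + 5) = (4 + (-6 - 12))*21 = (4 - 18)*21 = -14*21 = -294)
A(-3) + 5*a = -3 + 5*(-294) = -3 - 1470 = -1473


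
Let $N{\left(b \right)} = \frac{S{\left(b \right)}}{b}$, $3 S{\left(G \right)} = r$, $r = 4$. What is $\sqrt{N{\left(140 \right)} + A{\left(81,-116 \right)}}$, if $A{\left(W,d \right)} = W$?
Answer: $\frac{\sqrt{893130}}{105} \approx 9.0005$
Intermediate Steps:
$S{\left(G \right)} = \frac{4}{3}$ ($S{\left(G \right)} = \frac{1}{3} \cdot 4 = \frac{4}{3}$)
$N{\left(b \right)} = \frac{4}{3 b}$
$\sqrt{N{\left(140 \right)} + A{\left(81,-116 \right)}} = \sqrt{\frac{4}{3 \cdot 140} + 81} = \sqrt{\frac{4}{3} \cdot \frac{1}{140} + 81} = \sqrt{\frac{1}{105} + 81} = \sqrt{\frac{8506}{105}} = \frac{\sqrt{893130}}{105}$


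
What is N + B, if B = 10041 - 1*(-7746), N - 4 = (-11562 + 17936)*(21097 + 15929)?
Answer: 236021515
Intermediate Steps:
N = 236003728 (N = 4 + (-11562 + 17936)*(21097 + 15929) = 4 + 6374*37026 = 4 + 236003724 = 236003728)
B = 17787 (B = 10041 + 7746 = 17787)
N + B = 236003728 + 17787 = 236021515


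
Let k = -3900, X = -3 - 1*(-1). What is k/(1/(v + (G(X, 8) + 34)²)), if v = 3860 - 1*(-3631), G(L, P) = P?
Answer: -36094500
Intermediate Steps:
X = -2 (X = -3 + 1 = -2)
v = 7491 (v = 3860 + 3631 = 7491)
k/(1/(v + (G(X, 8) + 34)²)) = -(29214900 + 3900*(8 + 34)²) = -3900/(1/(7491 + 42²)) = -3900/(1/(7491 + 1764)) = -3900/(1/9255) = -3900/1/9255 = -3900*9255 = -36094500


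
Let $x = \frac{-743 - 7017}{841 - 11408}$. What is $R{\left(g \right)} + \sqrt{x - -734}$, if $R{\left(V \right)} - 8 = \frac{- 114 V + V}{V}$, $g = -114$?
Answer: $-105 + \frac{\sqrt{82041532846}}{10567} \approx -77.894$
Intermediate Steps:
$R{\left(V \right)} = -105$ ($R{\left(V \right)} = 8 + \frac{- 114 V + V}{V} = 8 + \frac{\left(-113\right) V}{V} = 8 - 113 = -105$)
$x = \frac{7760}{10567}$ ($x = - \frac{7760}{-10567} = \left(-7760\right) \left(- \frac{1}{10567}\right) = \frac{7760}{10567} \approx 0.73436$)
$R{\left(g \right)} + \sqrt{x - -734} = -105 + \sqrt{\frac{7760}{10567} - -734} = -105 + \sqrt{\frac{7760}{10567} + 734} = -105 + \sqrt{\frac{7763938}{10567}} = -105 + \frac{\sqrt{82041532846}}{10567}$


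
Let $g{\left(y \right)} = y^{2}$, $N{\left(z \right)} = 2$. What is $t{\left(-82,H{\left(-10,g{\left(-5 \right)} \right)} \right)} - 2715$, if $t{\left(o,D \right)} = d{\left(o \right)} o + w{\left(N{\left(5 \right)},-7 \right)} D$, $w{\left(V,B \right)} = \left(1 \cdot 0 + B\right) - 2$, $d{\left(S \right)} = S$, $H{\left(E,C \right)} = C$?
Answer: $3784$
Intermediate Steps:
$w{\left(V,B \right)} = -2 + B$ ($w{\left(V,B \right)} = \left(0 + B\right) - 2 = B - 2 = -2 + B$)
$t{\left(o,D \right)} = o^{2} - 9 D$ ($t{\left(o,D \right)} = o o + \left(-2 - 7\right) D = o^{2} - 9 D$)
$t{\left(-82,H{\left(-10,g{\left(-5 \right)} \right)} \right)} - 2715 = \left(\left(-82\right)^{2} - 9 \left(-5\right)^{2}\right) - 2715 = \left(6724 - 225\right) - 2715 = 6499 - 2715 = 3784$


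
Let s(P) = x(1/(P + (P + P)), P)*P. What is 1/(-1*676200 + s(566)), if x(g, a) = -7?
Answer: -1/680162 ≈ -1.4702e-6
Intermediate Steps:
s(P) = -7*P
1/(-1*676200 + s(566)) = 1/(-1*676200 - 7*566) = 1/(-676200 - 3962) = 1/(-680162) = -1/680162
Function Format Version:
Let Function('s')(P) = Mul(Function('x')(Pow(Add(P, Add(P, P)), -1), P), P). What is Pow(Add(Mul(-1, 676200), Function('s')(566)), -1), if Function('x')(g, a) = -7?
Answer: Rational(-1, 680162) ≈ -1.4702e-6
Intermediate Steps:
Function('s')(P) = Mul(-7, P)
Pow(Add(Mul(-1, 676200), Function('s')(566)), -1) = Pow(Add(Mul(-1, 676200), Mul(-7, 566)), -1) = Pow(Add(-676200, -3962), -1) = Pow(-680162, -1) = Rational(-1, 680162)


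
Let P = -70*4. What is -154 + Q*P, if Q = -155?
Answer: 43246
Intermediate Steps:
P = -280
-154 + Q*P = -154 - 155*(-280) = -154 + 43400 = 43246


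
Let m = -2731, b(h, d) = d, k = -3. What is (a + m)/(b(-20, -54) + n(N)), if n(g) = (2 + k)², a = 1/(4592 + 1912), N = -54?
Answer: 17762423/344712 ≈ 51.528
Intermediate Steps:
a = 1/6504 ≈ 0.00015375
n(g) = 1 (n(g) = (2 - 3)² = (-1)² = 1)
(a + m)/(b(-20, -54) + n(N)) = (1/6504 - 2731)/(-54 + 1) = -17762423/6504/(-53) = -17762423/6504*(-1/53) = 17762423/344712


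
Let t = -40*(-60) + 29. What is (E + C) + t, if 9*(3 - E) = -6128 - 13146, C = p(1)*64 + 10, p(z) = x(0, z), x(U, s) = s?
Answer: 41828/9 ≈ 4647.6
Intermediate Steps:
p(z) = z
C = 74 (C = 1*64 + 10 = 64 + 10 = 74)
E = 19301/9 (E = 3 - (-6128 - 13146)/9 = 3 - ⅑*(-19274) = 3 + 19274/9 = 19301/9 ≈ 2144.6)
t = 2429 (t = 2400 + 29 = 2429)
(E + C) + t = (19301/9 + 74) + 2429 = 19967/9 + 2429 = 41828/9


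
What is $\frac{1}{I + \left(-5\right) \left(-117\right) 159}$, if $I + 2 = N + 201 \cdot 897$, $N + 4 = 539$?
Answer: $\frac{1}{273845} \approx 3.6517 \cdot 10^{-6}$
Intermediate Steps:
$N = 535$ ($N = -4 + 539 = 535$)
$I = 180830$ ($I = -2 + \left(535 + 201 \cdot 897\right) = -2 + \left(535 + 180297\right) = -2 + 180832 = 180830$)
$\frac{1}{I + \left(-5\right) \left(-117\right) 159} = \frac{1}{180830 + \left(-5\right) \left(-117\right) 159} = \frac{1}{180830 + 585 \cdot 159} = \frac{1}{180830 + 93015} = \frac{1}{273845}$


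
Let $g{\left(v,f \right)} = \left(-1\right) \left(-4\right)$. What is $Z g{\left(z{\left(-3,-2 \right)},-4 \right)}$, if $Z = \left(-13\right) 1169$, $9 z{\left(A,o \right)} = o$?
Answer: $-60788$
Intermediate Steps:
$z{\left(A,o \right)} = \frac{o}{9}$
$g{\left(v,f \right)} = 4$
$Z = -15197$
$Z g{\left(z{\left(-3,-2 \right)},-4 \right)} = \left(-15197\right) 4 = -60788$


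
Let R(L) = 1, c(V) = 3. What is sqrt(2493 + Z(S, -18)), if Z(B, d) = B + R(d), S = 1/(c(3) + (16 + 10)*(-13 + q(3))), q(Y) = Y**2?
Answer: sqrt(25441193)/101 ≈ 49.940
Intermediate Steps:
S = -1/101 (S = 1/(3 + (16 + 10)*(-13 + 3**2)) = 1/(3 + 26*(-13 + 9)) = 1/(3 + 26*(-4)) = 1/(3 - 104) = 1/(-101) = -1/101 ≈ -0.0099010)
Z(B, d) = 1 + B (Z(B, d) = B + 1 = 1 + B)
sqrt(2493 + Z(S, -18)) = sqrt(2493 + (1 - 1/101)) = sqrt(2493 + 100/101) = sqrt(251893/101) = sqrt(25441193)/101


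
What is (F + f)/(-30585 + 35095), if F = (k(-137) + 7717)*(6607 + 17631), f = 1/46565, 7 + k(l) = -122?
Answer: 8564139062361/210008150 ≈ 40780.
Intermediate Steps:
k(l) = -129 (k(l) = -7 - 122 = -129)
f = 1/46565 ≈ 2.1475e-5
F = 183917944 (F = (-129 + 7717)*(6607 + 17631) = 7588*24238 = 183917944)
(F + f)/(-30585 + 35095) = (183917944 + 1/46565)/(-30585 + 35095) = (8564139062361/46565)/4510 = (8564139062361/46565)*(1/4510) = 8564139062361/210008150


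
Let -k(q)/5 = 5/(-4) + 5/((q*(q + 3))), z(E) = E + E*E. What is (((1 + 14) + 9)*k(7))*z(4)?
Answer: 19800/7 ≈ 2828.6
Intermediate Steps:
z(E) = E + E²
k(q) = 25/4 - 25/(q*(3 + q)) (k(q) = -5*(5/(-4) + 5/((q*(q + 3)))) = -5*(5*(-¼) + 5/((q*(3 + q)))) = -5*(-5/4 + 5*(1/(q*(3 + q)))) = -5*(-5/4 + 5/(q*(3 + q))) = 25/4 - 25/(q*(3 + q)))
(((1 + 14) + 9)*k(7))*z(4) = (((1 + 14) + 9)*((25/4)*(-4 + 7² + 3*7)/(7*(3 + 7))))*(4*(1 + 4)) = ((15 + 9)*((25/4)*(⅐)*(-4 + 49 + 21)/10))*(4*5) = (24*((25/4)*(⅐)*(⅒)*66))*20 = (24*(165/28))*20 = (990/7)*20 = 19800/7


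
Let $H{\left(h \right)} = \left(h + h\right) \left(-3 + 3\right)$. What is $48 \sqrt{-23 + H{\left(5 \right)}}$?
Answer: $48 i \sqrt{23} \approx 230.2 i$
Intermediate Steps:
$H{\left(h \right)} = 0$ ($H{\left(h \right)} = 2 h 0 = 0$)
$48 \sqrt{-23 + H{\left(5 \right)}} = 48 \sqrt{-23 + 0} = 48 \sqrt{-23} = 48 i \sqrt{23}$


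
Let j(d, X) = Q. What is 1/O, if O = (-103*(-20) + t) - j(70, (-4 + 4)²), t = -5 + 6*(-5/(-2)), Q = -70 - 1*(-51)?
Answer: 1/2089 ≈ 0.00047870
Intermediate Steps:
Q = -19 (Q = -70 + 51 = -19)
j(d, X) = -19
t = 10 (t = -5 + 6*(-5*(-½)) = -5 + 6*(5/2) = -5 + 15 = 10)
O = 2089 (O = (-103*(-20) + 10) - 1*(-19) = (2060 + 10) + 19 = 2070 + 19 = 2089)
1/O = 1/2089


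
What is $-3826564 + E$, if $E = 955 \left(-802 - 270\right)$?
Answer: $-4850324$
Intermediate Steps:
$E = -1023760$ ($E = 955 \left(-1072\right) = -1023760$)
$-3826564 + E = -3826564 - 1023760 = -4850324$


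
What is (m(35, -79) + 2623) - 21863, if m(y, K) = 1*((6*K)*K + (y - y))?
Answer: 18206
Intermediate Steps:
m(y, K) = 6*K² (m(y, K) = 1*(6*K² + 0) = 1*(6*K²) = 6*K²)
(m(35, -79) + 2623) - 21863 = (6*(-79)² + 2623) - 21863 = (6*6241 + 2623) - 21863 = (37446 + 2623) - 21863 = 40069 - 21863 = 18206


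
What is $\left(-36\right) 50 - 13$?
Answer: $-1813$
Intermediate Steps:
$\left(-36\right) 50 - 13 = -1800 - 13 = -1813$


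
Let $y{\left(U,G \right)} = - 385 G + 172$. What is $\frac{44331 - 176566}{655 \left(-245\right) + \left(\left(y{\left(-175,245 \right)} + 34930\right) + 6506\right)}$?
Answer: $\frac{132235}{213192} \approx 0.62026$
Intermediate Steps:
$y{\left(U,G \right)} = 172 - 385 G$
$\frac{44331 - 176566}{655 \left(-245\right) + \left(\left(y{\left(-175,245 \right)} + 34930\right) + 6506\right)} = \frac{44331 - 176566}{655 \left(-245\right) + \left(\left(\left(172 - 94325\right) + 34930\right) + 6506\right)} = - \frac{132235}{-160475 + \left(\left(\left(172 - 94325\right) + 34930\right) + 6506\right)} = - \frac{132235}{-160475 + \left(\left(-94153 + 34930\right) + 6506\right)} = - \frac{132235}{-160475 + \left(-59223 + 6506\right)} = - \frac{132235}{-160475 - 52717} = - \frac{132235}{-213192} = \left(-132235\right) \left(- \frac{1}{213192}\right) = \frac{132235}{213192}$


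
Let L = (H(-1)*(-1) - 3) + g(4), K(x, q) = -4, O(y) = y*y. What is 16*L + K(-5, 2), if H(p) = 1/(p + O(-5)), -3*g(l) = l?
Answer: -74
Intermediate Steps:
O(y) = y²
g(l) = -l/3
H(p) = 1/(25 + p) (H(p) = 1/(p + (-5)²) = 1/(p + 25) = 1/(25 + p))
L = -35/8 (L = (-1/(25 - 1) - 3) - ⅓*4 = (-1/24 - 3) - 4/3 = -73/24 - 4/3 = -35/8 ≈ -4.3750)
16*L + K(-5, 2) = 16*(-35/8) - 4 = -70 - 4 = -74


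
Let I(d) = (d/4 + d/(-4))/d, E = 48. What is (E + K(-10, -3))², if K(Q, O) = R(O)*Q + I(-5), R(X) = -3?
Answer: 6084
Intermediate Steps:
I(d) = 0 (I(d) = (d*(¼) + d*(-¼))/d = (d/4 - d/4)/d = 0/d = 0)
K(Q, O) = -3*Q (K(Q, O) = -3*Q + 0 = -3*Q)
(E + K(-10, -3))² = (48 - 3*(-10))² = (48 + 30)² = 78² = 6084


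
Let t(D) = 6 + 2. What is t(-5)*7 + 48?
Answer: 104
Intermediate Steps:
t(D) = 8
t(-5)*7 + 48 = 8*7 + 48 = 56 + 48 = 104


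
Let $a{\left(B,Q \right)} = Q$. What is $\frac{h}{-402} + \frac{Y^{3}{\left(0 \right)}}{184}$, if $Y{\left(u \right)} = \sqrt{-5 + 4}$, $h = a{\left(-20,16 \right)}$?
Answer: $- \frac{8}{201} - \frac{i}{184} \approx -0.039801 - 0.0054348 i$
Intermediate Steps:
$h = 16$
$Y{\left(u \right)} = i$ ($Y{\left(u \right)} = \sqrt{-1} = i$)
$\frac{h}{-402} + \frac{Y^{3}{\left(0 \right)}}{184} = \frac{16}{-402} + \frac{i^{3}}{184} = 16 \left(- \frac{1}{402}\right) + - i \frac{1}{184} = - \frac{8}{201} - \frac{i}{184}$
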